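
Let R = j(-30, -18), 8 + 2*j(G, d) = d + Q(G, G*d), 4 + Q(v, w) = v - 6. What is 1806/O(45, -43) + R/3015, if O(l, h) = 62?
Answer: 907174/31155 ≈ 29.118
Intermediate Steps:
Q(v, w) = -10 + v (Q(v, w) = -4 + (v - 6) = -4 + (-6 + v) = -10 + v)
j(G, d) = -9 + G/2 + d/2 (j(G, d) = -4 + (d + (-10 + G))/2 = -4 + (-10 + G + d)/2 = -4 + (-5 + G/2 + d/2) = -9 + G/2 + d/2)
R = -33 (R = -9 + (½)*(-30) + (½)*(-18) = -9 - 15 - 9 = -33)
1806/O(45, -43) + R/3015 = 1806/62 - 33/3015 = 1806*(1/62) - 33*1/3015 = 903/31 - 11/1005 = 907174/31155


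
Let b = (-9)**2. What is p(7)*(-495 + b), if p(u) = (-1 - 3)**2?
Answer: -6624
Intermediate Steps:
b = 81
p(u) = 16 (p(u) = (-4)**2 = 16)
p(7)*(-495 + b) = 16*(-495 + 81) = 16*(-414) = -6624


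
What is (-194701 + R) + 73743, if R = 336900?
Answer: 215942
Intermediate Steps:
(-194701 + R) + 73743 = (-194701 + 336900) + 73743 = 142199 + 73743 = 215942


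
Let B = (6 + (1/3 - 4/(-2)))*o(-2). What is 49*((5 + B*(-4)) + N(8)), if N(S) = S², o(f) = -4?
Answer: 29743/3 ≈ 9914.3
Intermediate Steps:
B = -100/3 (B = (6 + (1/3 - 4/(-2)))*(-4) = (6 + (1*(⅓) - 4*(-½)))*(-4) = (6 + (⅓ + 2))*(-4) = (6 + 7/3)*(-4) = (25/3)*(-4) = -100/3 ≈ -33.333)
49*((5 + B*(-4)) + N(8)) = 49*((5 - 100/3*(-4)) + 8²) = 49*((5 + 400/3) + 64) = 49*(415/3 + 64) = 49*(607/3) = 29743/3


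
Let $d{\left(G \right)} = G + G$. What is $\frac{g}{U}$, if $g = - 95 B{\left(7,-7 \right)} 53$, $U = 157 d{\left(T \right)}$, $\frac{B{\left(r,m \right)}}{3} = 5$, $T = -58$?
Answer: $\frac{75525}{18212} \approx 4.147$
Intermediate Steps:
$B{\left(r,m \right)} = 15$ ($B{\left(r,m \right)} = 3 \cdot 5 = 15$)
$d{\left(G \right)} = 2 G$
$U = -18212$ ($U = 157 \cdot 2 \left(-58\right) = 157 \left(-116\right) = -18212$)
$g = -75525$ ($g = \left(-95\right) 15 \cdot 53 = \left(-1425\right) 53 = -75525$)
$\frac{g}{U} = - \frac{75525}{-18212} = \left(-75525\right) \left(- \frac{1}{18212}\right) = \frac{75525}{18212}$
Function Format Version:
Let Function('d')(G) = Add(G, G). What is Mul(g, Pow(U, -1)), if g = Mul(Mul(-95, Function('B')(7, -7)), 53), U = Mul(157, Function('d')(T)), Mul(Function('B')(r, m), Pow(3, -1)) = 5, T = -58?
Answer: Rational(75525, 18212) ≈ 4.1470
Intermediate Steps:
Function('B')(r, m) = 15 (Function('B')(r, m) = Mul(3, 5) = 15)
Function('d')(G) = Mul(2, G)
U = -18212 (U = Mul(157, Mul(2, -58)) = Mul(157, -116) = -18212)
g = -75525 (g = Mul(Mul(-95, 15), 53) = Mul(-1425, 53) = -75525)
Mul(g, Pow(U, -1)) = Mul(-75525, Pow(-18212, -1)) = Mul(-75525, Rational(-1, 18212)) = Rational(75525, 18212)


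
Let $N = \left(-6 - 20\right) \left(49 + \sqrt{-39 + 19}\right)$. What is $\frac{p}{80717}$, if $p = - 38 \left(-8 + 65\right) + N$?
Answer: $- \frac{3440}{80717} - \frac{4 i \sqrt{5}}{6209} \approx -0.042618 - 0.0014405 i$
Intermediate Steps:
$N = -1274 - 52 i \sqrt{5}$ ($N = - 26 \left(49 + \sqrt{-20}\right) = - 26 \left(49 + 2 i \sqrt{5}\right) = -1274 - 52 i \sqrt{5} \approx -1274.0 - 116.28 i$)
$p = -3440 - 52 i \sqrt{5}$ ($p = - 38 \left(-8 + 65\right) - \left(1274 + 52 i \sqrt{5}\right) = \left(-38\right) 57 - \left(1274 + 52 i \sqrt{5}\right) = -2166 - \left(1274 + 52 i \sqrt{5}\right) = -3440 - 52 i \sqrt{5} \approx -3440.0 - 116.28 i$)
$\frac{p}{80717} = \frac{-3440 - 52 i \sqrt{5}}{80717} = \left(-3440 - 52 i \sqrt{5}\right) \frac{1}{80717} = - \frac{3440}{80717} - \frac{4 i \sqrt{5}}{6209}$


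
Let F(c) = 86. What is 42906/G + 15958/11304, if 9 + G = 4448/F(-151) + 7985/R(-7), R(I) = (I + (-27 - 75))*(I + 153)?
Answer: 55392326010367/54430009092 ≈ 1017.7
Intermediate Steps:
R(I) = (-102 + I)*(153 + I) (R(I) = (I - 102)*(153 + I) = (-102 + I)*(153 + I))
G = 28890663/684302 (G = -9 + (4448/86 + 7985/(-15606 + (-7)² + 51*(-7))) = -9 + (4448*(1/86) + 7985/(-15606 + 49 - 357)) = -9 + (2224/43 + 7985/(-15914)) = -9 + (2224/43 + 7985*(-1/15914)) = -9 + (2224/43 - 7985/15914) = -9 + 35049381/684302 = 28890663/684302 ≈ 42.219)
42906/G + 15958/11304 = 42906/(28890663/684302) + 15958/11304 = 42906*(684302/28890663) + 15958*(1/11304) = 9786887204/9630221 + 7979/5652 = 55392326010367/54430009092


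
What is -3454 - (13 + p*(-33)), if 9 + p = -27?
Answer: -4655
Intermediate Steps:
p = -36 (p = -9 - 27 = -36)
-3454 - (13 + p*(-33)) = -3454 - (13 - 36*(-33)) = -3454 - (13 + 1188) = -3454 - 1*1201 = -3454 - 1201 = -4655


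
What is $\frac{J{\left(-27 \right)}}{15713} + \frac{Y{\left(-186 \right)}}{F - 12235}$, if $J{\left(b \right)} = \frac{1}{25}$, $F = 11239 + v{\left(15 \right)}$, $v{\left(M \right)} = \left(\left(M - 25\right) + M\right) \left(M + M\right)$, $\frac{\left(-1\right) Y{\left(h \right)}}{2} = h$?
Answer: $- \frac{24355009}{55388325} \approx -0.43971$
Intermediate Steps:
$Y{\left(h \right)} = - 2 h$
$v{\left(M \right)} = 2 M \left(-25 + 2 M\right)$ ($v{\left(M \right)} = \left(\left(-25 + M\right) + M\right) 2 M = \left(-25 + 2 M\right) 2 M = 2 M \left(-25 + 2 M\right)$)
$F = 11389$ ($F = 11239 + 2 \cdot 15 \left(-25 + 2 \cdot 15\right) = 11239 + 2 \cdot 15 \left(-25 + 30\right) = 11239 + 2 \cdot 15 \cdot 5 = 11239 + 150 = 11389$)
$J{\left(b \right)} = \frac{1}{25}$
$\frac{J{\left(-27 \right)}}{15713} + \frac{Y{\left(-186 \right)}}{F - 12235} = \frac{1}{25 \cdot 15713} + \frac{\left(-2\right) \left(-186\right)}{11389 - 12235} = \frac{1}{25} \cdot \frac{1}{15713} + \frac{372}{11389 - 12235} = \frac{1}{392825} + \frac{372}{-846} = \frac{1}{392825} + 372 \left(- \frac{1}{846}\right) = \frac{1}{392825} - \frac{62}{141} = - \frac{24355009}{55388325}$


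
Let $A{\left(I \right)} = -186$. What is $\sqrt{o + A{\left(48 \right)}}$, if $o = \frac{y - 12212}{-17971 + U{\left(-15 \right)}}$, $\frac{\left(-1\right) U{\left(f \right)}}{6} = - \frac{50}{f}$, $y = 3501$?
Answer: $\frac{i \sqrt{6671892385}}{5997} \approx 13.62 i$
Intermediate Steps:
$U{\left(f \right)} = \frac{300}{f}$ ($U{\left(f \right)} = - 6 \left(- \frac{50}{f}\right) = \frac{300}{f}$)
$o = \frac{8711}{17991}$ ($o = \frac{3501 - 12212}{-17971 + \frac{300}{-15}} = - \frac{8711}{-17971 + 300 \left(- \frac{1}{15}\right)} = - \frac{8711}{-17971 - 20} = - \frac{8711}{-17991} = \left(-8711\right) \left(- \frac{1}{17991}\right) = \frac{8711}{17991} \approx 0.48419$)
$\sqrt{o + A{\left(48 \right)}} = \sqrt{\frac{8711}{17991} - 186} = \sqrt{- \frac{3337615}{17991}} = \frac{i \sqrt{6671892385}}{5997}$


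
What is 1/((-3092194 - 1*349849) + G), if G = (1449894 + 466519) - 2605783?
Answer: -1/4131413 ≈ -2.4205e-7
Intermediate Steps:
G = -689370 (G = 1916413 - 2605783 = -689370)
1/((-3092194 - 1*349849) + G) = 1/((-3092194 - 1*349849) - 689370) = 1/((-3092194 - 349849) - 689370) = 1/(-3442043 - 689370) = 1/(-4131413) = -1/4131413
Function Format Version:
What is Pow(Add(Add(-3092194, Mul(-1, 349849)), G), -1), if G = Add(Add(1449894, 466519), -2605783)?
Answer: Rational(-1, 4131413) ≈ -2.4205e-7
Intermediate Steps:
G = -689370 (G = Add(1916413, -2605783) = -689370)
Pow(Add(Add(-3092194, Mul(-1, 349849)), G), -1) = Pow(Add(Add(-3092194, Mul(-1, 349849)), -689370), -1) = Pow(Add(Add(-3092194, -349849), -689370), -1) = Pow(Add(-3442043, -689370), -1) = Pow(-4131413, -1) = Rational(-1, 4131413)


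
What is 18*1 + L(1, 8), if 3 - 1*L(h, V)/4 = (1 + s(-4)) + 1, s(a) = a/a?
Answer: 18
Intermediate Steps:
s(a) = 1
L(h, V) = 0 (L(h, V) = 12 - 4*((1 + 1) + 1) = 12 - 4*(2 + 1) = 12 - 4*3 = 12 - 12 = 0)
18*1 + L(1, 8) = 18*1 + 0 = 18 + 0 = 18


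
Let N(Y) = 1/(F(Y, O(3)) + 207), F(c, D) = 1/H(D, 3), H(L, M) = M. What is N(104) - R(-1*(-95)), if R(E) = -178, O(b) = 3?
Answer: 110719/622 ≈ 178.00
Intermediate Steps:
F(c, D) = ⅓ (F(c, D) = 1/3 = ⅓)
N(Y) = 3/622 (N(Y) = 1/(⅓ + 207) = 1/(622/3) = 3/622)
N(104) - R(-1*(-95)) = 3/622 - 1*(-178) = 3/622 + 178 = 110719/622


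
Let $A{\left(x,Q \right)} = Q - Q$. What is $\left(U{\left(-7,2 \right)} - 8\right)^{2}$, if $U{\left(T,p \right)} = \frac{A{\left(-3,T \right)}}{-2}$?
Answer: $64$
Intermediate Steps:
$A{\left(x,Q \right)} = 0$
$U{\left(T,p \right)} = 0$ ($U{\left(T,p \right)} = \frac{0}{-2} = 0 \left(- \frac{1}{2}\right) = 0$)
$\left(U{\left(-7,2 \right)} - 8\right)^{2} = \left(0 - 8\right)^{2} = \left(-8\right)^{2} = 64$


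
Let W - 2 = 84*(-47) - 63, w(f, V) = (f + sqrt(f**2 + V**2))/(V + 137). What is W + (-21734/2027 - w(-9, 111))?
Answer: -2020680053/502696 - 3*sqrt(1378)/248 ≈ -4020.1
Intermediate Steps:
w(f, V) = (f + sqrt(V**2 + f**2))/(137 + V)
W = -4009 (W = 2 + (84*(-47) - 63) = 2 + (-3948 - 63) = 2 - 4011 = -4009)
W + (-21734/2027 - w(-9, 111)) = -4009 + (-21734/2027 - (-9 + sqrt(111**2 + (-9)**2))/(137 + 111)) = -4009 + (-21734*1/2027 - (-9 + sqrt(12321 + 81))/248) = -4009 + (-21734/2027 - (-9 + sqrt(12402))/248) = -4009 + (-21734/2027 - (-9 + 3*sqrt(1378))/248) = -4009 + (-21734/2027 - (-9/248 + 3*sqrt(1378)/248)) = -4009 + (-21734/2027 + (9/248 - 3*sqrt(1378)/248)) = -4009 + (-5371789/502696 - 3*sqrt(1378)/248) = -2020680053/502696 - 3*sqrt(1378)/248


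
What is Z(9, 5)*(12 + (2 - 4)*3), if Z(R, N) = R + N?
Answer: 84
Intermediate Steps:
Z(R, N) = N + R
Z(9, 5)*(12 + (2 - 4)*3) = (5 + 9)*(12 + (2 - 4)*3) = 14*(12 - 2*3) = 14*(12 - 6) = 14*6 = 84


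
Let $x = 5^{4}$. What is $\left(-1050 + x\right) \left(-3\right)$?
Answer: $1275$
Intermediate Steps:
$x = 625$
$\left(-1050 + x\right) \left(-3\right) = \left(-1050 + 625\right) \left(-3\right) = \left(-425\right) \left(-3\right) = 1275$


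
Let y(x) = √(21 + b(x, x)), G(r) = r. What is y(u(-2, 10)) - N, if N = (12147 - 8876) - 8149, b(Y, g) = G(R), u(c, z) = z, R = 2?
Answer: 4878 + √23 ≈ 4882.8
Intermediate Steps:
b(Y, g) = 2
N = -4878 (N = 3271 - 8149 = -4878)
y(x) = √23 (y(x) = √(21 + 2) = √23)
y(u(-2, 10)) - N = √23 - 1*(-4878) = √23 + 4878 = 4878 + √23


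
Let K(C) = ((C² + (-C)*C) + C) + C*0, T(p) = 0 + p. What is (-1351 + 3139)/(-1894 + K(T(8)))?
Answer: -894/943 ≈ -0.94804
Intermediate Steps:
T(p) = p
K(C) = C (K(C) = ((C² - C²) + C) + 0 = (0 + C) + 0 = C + 0 = C)
(-1351 + 3139)/(-1894 + K(T(8))) = (-1351 + 3139)/(-1894 + 8) = 1788/(-1886) = 1788*(-1/1886) = -894/943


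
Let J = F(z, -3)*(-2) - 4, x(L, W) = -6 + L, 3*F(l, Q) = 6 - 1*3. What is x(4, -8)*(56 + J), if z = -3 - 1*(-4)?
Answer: -100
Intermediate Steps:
z = 1 (z = -3 + 4 = 1)
F(l, Q) = 1 (F(l, Q) = (6 - 1*3)/3 = (6 - 3)/3 = (1/3)*3 = 1)
J = -6 (J = 1*(-2) - 4 = -2 - 4 = -6)
x(4, -8)*(56 + J) = (-6 + 4)*(56 - 6) = -2*50 = -100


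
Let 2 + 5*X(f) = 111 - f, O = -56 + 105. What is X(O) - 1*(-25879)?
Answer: 25891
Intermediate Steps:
O = 49
X(f) = 109/5 - f/5 (X(f) = -⅖ + (111 - f)/5 = -⅖ + (111/5 - f/5) = 109/5 - f/5)
X(O) - 1*(-25879) = (109/5 - ⅕*49) - 1*(-25879) = (109/5 - 49/5) + 25879 = 12 + 25879 = 25891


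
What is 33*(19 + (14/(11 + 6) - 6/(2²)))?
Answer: 20559/34 ≈ 604.68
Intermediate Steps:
33*(19 + (14/(11 + 6) - 6/(2²))) = 33*(19 + (14/17 - 6/4)) = 33*(19 + (14*(1/17) - 6*¼)) = 33*(19 + (14/17 - 3/2)) = 33*(19 - 23/34) = 33*(623/34) = 20559/34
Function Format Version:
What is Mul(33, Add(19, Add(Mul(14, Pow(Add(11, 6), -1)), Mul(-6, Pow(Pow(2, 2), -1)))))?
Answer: Rational(20559, 34) ≈ 604.68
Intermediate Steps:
Mul(33, Add(19, Add(Mul(14, Pow(Add(11, 6), -1)), Mul(-6, Pow(Pow(2, 2), -1))))) = Mul(33, Add(19, Add(Mul(14, Pow(17, -1)), Mul(-6, Pow(4, -1))))) = Mul(33, Add(19, Add(Mul(14, Rational(1, 17)), Mul(-6, Rational(1, 4))))) = Mul(33, Add(19, Add(Rational(14, 17), Rational(-3, 2)))) = Mul(33, Add(19, Rational(-23, 34))) = Mul(33, Rational(623, 34)) = Rational(20559, 34)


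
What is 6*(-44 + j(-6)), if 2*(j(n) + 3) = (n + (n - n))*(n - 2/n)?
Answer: -180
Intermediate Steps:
j(n) = -3 + n*(n - 2/n)/2 (j(n) = -3 + ((n + (n - n))*(n - 2/n))/2 = -3 + ((n + 0)*(n - 2/n))/2 = -3 + (n*(n - 2/n))/2 = -3 + n*(n - 2/n)/2)
6*(-44 + j(-6)) = 6*(-44 + (-4 + (½)*(-6)²)) = 6*(-44 + (-4 + (½)*36)) = 6*(-44 + (-4 + 18)) = 6*(-44 + 14) = 6*(-30) = -180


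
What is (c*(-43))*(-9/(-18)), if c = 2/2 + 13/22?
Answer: -1505/44 ≈ -34.205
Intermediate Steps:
c = 35/22 (c = 2*(1/2) + 13*(1/22) = 1 + 13/22 = 35/22 ≈ 1.5909)
(c*(-43))*(-9/(-18)) = ((35/22)*(-43))*(-9/(-18)) = -(-13545)*(-1)/(22*18) = -1505/22*1/2 = -1505/44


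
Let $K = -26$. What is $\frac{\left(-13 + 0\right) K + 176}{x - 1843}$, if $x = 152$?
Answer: $- \frac{514}{1691} \approx -0.30396$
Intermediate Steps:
$\frac{\left(-13 + 0\right) K + 176}{x - 1843} = \frac{\left(-13 + 0\right) \left(-26\right) + 176}{152 - 1843} = \frac{\left(-13\right) \left(-26\right) + 176}{-1691} = \left(338 + 176\right) \left(- \frac{1}{1691}\right) = 514 \left(- \frac{1}{1691}\right) = - \frac{514}{1691}$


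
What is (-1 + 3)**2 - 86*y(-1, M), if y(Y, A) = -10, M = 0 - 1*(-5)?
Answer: 864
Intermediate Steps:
M = 5 (M = 0 + 5 = 5)
(-1 + 3)**2 - 86*y(-1, M) = (-1 + 3)**2 - 86*(-10) = 2**2 + 860 = 4 + 860 = 864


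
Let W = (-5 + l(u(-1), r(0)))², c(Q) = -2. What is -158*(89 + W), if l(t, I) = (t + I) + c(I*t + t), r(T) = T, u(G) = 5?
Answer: -14694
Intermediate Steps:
l(t, I) = -2 + I + t (l(t, I) = (t + I) - 2 = (I + t) - 2 = -2 + I + t)
W = 4 (W = (-5 + (-2 + 0 + 5))² = (-5 + 3)² = (-2)² = 4)
-158*(89 + W) = -158*(89 + 4) = -158*93 = -14694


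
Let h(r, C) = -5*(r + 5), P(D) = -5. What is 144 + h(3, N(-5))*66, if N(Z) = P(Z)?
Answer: -2496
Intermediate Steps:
N(Z) = -5
h(r, C) = -25 - 5*r (h(r, C) = -5*(5 + r) = -25 - 5*r)
144 + h(3, N(-5))*66 = 144 + (-25 - 5*3)*66 = 144 + (-25 - 15)*66 = 144 - 40*66 = 144 - 2640 = -2496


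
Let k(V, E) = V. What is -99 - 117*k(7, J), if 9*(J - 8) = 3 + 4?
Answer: -918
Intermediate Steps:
J = 79/9 (J = 8 + (3 + 4)/9 = 8 + (⅑)*7 = 8 + 7/9 = 79/9 ≈ 8.7778)
-99 - 117*k(7, J) = -99 - 117*7 = -99 - 819 = -918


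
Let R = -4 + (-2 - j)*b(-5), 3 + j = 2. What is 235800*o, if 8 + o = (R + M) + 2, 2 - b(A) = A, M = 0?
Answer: -4008600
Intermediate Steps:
j = -1 (j = -3 + 2 = -1)
b(A) = 2 - A
R = -11 (R = -4 + (-2 - 1*(-1))*(2 - 1*(-5)) = -4 + (-2 + 1)*(2 + 5) = -4 - 1*7 = -4 - 7 = -11)
o = -17 (o = -8 + ((-11 + 0) + 2) = -8 + (-11 + 2) = -8 - 9 = -17)
235800*o = 235800*(-17) = -4008600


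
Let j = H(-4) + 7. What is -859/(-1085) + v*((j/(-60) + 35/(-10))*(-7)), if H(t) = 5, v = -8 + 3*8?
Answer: 450483/1085 ≈ 415.19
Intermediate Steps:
v = 16 (v = -8 + 24 = 16)
j = 12 (j = 5 + 7 = 12)
-859/(-1085) + v*((j/(-60) + 35/(-10))*(-7)) = -859/(-1085) + 16*((12/(-60) + 35/(-10))*(-7)) = -859*(-1/1085) + 16*((12*(-1/60) + 35*(-1/10))*(-7)) = 859/1085 + 16*((-1/5 - 7/2)*(-7)) = 859/1085 + 16*(-37/10*(-7)) = 859/1085 + 16*(259/10) = 859/1085 + 2072/5 = 450483/1085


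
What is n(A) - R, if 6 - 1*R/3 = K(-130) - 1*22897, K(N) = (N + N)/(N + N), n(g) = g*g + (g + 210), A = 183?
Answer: -34824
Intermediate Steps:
n(g) = 210 + g + g² (n(g) = g² + (210 + g) = 210 + g + g²)
K(N) = 1 (K(N) = (2*N)/((2*N)) = (2*N)*(1/(2*N)) = 1)
R = 68706 (R = 18 - 3*(1 - 1*22897) = 18 - 3*(1 - 22897) = 18 - 3*(-22896) = 18 + 68688 = 68706)
n(A) - R = (210 + 183 + 183²) - 1*68706 = (210 + 183 + 33489) - 68706 = 33882 - 68706 = -34824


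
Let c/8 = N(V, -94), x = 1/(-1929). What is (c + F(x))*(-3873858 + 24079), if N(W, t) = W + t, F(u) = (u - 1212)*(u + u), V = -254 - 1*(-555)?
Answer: -23740508361825526/3721041 ≈ -6.3801e+9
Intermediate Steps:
V = 301 (V = -254 + 555 = 301)
x = -1/1929 ≈ -0.00051840
F(u) = 2*u*(-1212 + u) (F(u) = (-1212 + u)*(2*u) = 2*u*(-1212 + u))
c = 1656 (c = 8*(301 - 94) = 8*207 = 1656)
(c + F(x))*(-3873858 + 24079) = (1656 + 2*(-1/1929)*(-1212 - 1/1929))*(-3873858 + 24079) = (1656 + 2*(-1/1929)*(-2337949/1929))*(-3849779) = (1656 + 4675898/3721041)*(-3849779) = (6166719794/3721041)*(-3849779) = -23740508361825526/3721041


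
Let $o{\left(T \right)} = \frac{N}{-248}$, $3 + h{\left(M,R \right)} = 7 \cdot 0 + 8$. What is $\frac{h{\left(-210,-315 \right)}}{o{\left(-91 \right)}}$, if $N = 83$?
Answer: $- \frac{1240}{83} \approx -14.94$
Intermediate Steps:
$h{\left(M,R \right)} = 5$ ($h{\left(M,R \right)} = -3 + \left(7 \cdot 0 + 8\right) = -3 + \left(0 + 8\right) = -3 + 8 = 5$)
$o{\left(T \right)} = - \frac{83}{248}$ ($o{\left(T \right)} = \frac{83}{-248} = 83 \left(- \frac{1}{248}\right) = - \frac{83}{248}$)
$\frac{h{\left(-210,-315 \right)}}{o{\left(-91 \right)}} = \frac{5}{- \frac{83}{248}} = 5 \left(- \frac{248}{83}\right) = - \frac{1240}{83}$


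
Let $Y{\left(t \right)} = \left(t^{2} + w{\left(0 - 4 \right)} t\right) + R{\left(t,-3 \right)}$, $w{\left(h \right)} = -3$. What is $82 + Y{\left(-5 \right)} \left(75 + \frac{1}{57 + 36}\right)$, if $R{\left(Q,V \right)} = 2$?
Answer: $\frac{100206}{31} \approx 3232.5$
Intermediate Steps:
$Y{\left(t \right)} = 2 + t^{2} - 3 t$ ($Y{\left(t \right)} = \left(t^{2} - 3 t\right) + 2 = 2 + t^{2} - 3 t$)
$82 + Y{\left(-5 \right)} \left(75 + \frac{1}{57 + 36}\right) = 82 + \left(2 + \left(-5\right)^{2} - -15\right) \left(75 + \frac{1}{57 + 36}\right) = 82 + \left(2 + 25 + 15\right) \left(75 + \frac{1}{93}\right) = 82 + 42 \left(75 + \frac{1}{93}\right) = 82 + 42 \cdot \frac{6976}{93} = 82 + \frac{97664}{31} = \frac{100206}{31}$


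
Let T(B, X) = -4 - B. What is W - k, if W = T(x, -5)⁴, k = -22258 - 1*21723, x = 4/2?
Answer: 45277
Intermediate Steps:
x = 2 (x = 4*(½) = 2)
k = -43981 (k = -22258 - 21723 = -43981)
W = 1296 (W = (-4 - 1*2)⁴ = (-4 - 2)⁴ = (-6)⁴ = 1296)
W - k = 1296 - 1*(-43981) = 1296 + 43981 = 45277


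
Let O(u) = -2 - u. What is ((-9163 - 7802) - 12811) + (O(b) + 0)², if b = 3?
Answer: -29751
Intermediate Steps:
((-9163 - 7802) - 12811) + (O(b) + 0)² = ((-9163 - 7802) - 12811) + ((-2 - 1*3) + 0)² = (-16965 - 12811) + ((-2 - 3) + 0)² = -29776 + (-5 + 0)² = -29776 + (-5)² = -29776 + 25 = -29751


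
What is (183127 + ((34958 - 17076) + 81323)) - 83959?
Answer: 198373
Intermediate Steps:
(183127 + ((34958 - 17076) + 81323)) - 83959 = (183127 + (17882 + 81323)) - 83959 = (183127 + 99205) - 83959 = 282332 - 83959 = 198373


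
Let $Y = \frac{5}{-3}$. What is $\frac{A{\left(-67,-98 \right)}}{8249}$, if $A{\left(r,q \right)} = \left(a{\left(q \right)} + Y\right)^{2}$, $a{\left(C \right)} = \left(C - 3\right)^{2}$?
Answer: $\frac{936237604}{74241} \approx 12611.0$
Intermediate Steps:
$Y = - \frac{5}{3}$ ($Y = 5 \left(- \frac{1}{3}\right) = - \frac{5}{3} \approx -1.6667$)
$a{\left(C \right)} = \left(-3 + C\right)^{2}$
$A{\left(r,q \right)} = \left(- \frac{5}{3} + \left(-3 + q\right)^{2}\right)^{2}$ ($A{\left(r,q \right)} = \left(\left(-3 + q\right)^{2} - \frac{5}{3}\right)^{2} = \left(- \frac{5}{3} + \left(-3 + q\right)^{2}\right)^{2}$)
$\frac{A{\left(-67,-98 \right)}}{8249} = \frac{\frac{1}{9} \left(-5 + 3 \left(-3 - 98\right)^{2}\right)^{2}}{8249} = \frac{\left(-5 + 3 \left(-101\right)^{2}\right)^{2}}{9} \cdot \frac{1}{8249} = \frac{\left(-5 + 3 \cdot 10201\right)^{2}}{9} \cdot \frac{1}{8249} = \frac{\left(-5 + 30603\right)^{2}}{9} \cdot \frac{1}{8249} = \frac{30598^{2}}{9} \cdot \frac{1}{8249} = \frac{1}{9} \cdot 936237604 \cdot \frac{1}{8249} = \frac{936237604}{9} \cdot \frac{1}{8249} = \frac{936237604}{74241}$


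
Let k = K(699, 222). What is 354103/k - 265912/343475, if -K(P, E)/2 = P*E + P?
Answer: -204524657573/107079705150 ≈ -1.9100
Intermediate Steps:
K(P, E) = -2*P - 2*E*P (K(P, E) = -2*(P*E + P) = -2*(E*P + P) = -2*(P + E*P) = -2*P - 2*E*P)
k = -311754 (k = -2*699*(1 + 222) = -2*699*223 = -311754)
354103/k - 265912/343475 = 354103/(-311754) - 265912/343475 = 354103*(-1/311754) - 265912*1/343475 = -354103/311754 - 265912/343475 = -204524657573/107079705150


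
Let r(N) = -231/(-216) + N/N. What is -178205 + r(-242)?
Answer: -12830611/72 ≈ -1.7820e+5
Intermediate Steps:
r(N) = 149/72 (r(N) = -231*(-1/216) + 1 = 77/72 + 1 = 149/72)
-178205 + r(-242) = -178205 + 149/72 = -12830611/72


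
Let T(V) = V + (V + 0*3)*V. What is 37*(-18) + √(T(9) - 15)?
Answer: -666 + 5*√3 ≈ -657.34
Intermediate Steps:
T(V) = V + V² (T(V) = V + (V + 0)*V = V + V*V = V + V²)
37*(-18) + √(T(9) - 15) = 37*(-18) + √(9*(1 + 9) - 15) = -666 + √(9*10 - 15) = -666 + √(90 - 15) = -666 + √75 = -666 + 5*√3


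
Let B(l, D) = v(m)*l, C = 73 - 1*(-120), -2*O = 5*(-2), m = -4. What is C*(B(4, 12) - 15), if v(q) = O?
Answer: 965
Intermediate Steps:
O = 5 (O = -5*(-2)/2 = -½*(-10) = 5)
v(q) = 5
C = 193 (C = 73 + 120 = 193)
B(l, D) = 5*l
C*(B(4, 12) - 15) = 193*(5*4 - 15) = 193*(20 - 15) = 193*5 = 965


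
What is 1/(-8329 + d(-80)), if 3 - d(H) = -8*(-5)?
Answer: -1/8366 ≈ -0.00011953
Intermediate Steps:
d(H) = -37 (d(H) = 3 - (-8)*(-5) = 3 - 1*40 = 3 - 40 = -37)
1/(-8329 + d(-80)) = 1/(-8329 - 37) = 1/(-8366) = -1/8366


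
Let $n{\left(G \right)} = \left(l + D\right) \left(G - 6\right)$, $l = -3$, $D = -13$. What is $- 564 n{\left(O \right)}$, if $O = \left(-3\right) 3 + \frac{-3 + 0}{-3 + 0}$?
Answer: $-126336$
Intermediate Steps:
$O = -8$ ($O = -9 - \frac{3}{-3} = -9 - -1 = -9 + 1 = -8$)
$n{\left(G \right)} = 96 - 16 G$ ($n{\left(G \right)} = \left(-3 - 13\right) \left(G - 6\right) = - 16 \left(-6 + G\right) = 96 - 16 G$)
$- 564 n{\left(O \right)} = - 564 \left(96 - -128\right) = - 564 \left(96 + 128\right) = \left(-564\right) 224 = -126336$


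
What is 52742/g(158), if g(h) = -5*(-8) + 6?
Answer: 26371/23 ≈ 1146.6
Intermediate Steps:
g(h) = 46 (g(h) = 40 + 6 = 46)
52742/g(158) = 52742/46 = 52742*(1/46) = 26371/23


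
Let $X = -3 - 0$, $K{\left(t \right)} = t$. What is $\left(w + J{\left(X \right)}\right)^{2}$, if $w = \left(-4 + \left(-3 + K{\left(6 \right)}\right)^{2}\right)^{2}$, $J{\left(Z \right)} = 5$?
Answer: $900$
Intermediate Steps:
$X = -3$ ($X = -3 + 0 = -3$)
$w = 25$ ($w = \left(-4 + \left(-3 + 6\right)^{2}\right)^{2} = \left(-4 + 3^{2}\right)^{2} = \left(-4 + 9\right)^{2} = 5^{2} = 25$)
$\left(w + J{\left(X \right)}\right)^{2} = \left(25 + 5\right)^{2} = 30^{2} = 900$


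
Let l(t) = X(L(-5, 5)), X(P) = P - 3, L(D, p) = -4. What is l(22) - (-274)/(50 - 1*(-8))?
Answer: -66/29 ≈ -2.2759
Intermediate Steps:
X(P) = -3 + P
l(t) = -7 (l(t) = -3 - 4 = -7)
l(22) - (-274)/(50 - 1*(-8)) = -7 - (-274)/(50 - 1*(-8)) = -7 - (-274)/(50 + 8) = -7 - (-274)/58 = -7 - 1*(-137/29) = -7 + 137/29 = -66/29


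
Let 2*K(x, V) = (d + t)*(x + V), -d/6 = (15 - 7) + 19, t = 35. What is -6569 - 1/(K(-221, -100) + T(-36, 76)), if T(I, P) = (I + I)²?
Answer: -335905817/51135 ≈ -6569.0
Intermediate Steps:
d = -162 (d = -6*((15 - 7) + 19) = -6*(8 + 19) = -6*27 = -162)
T(I, P) = 4*I² (T(I, P) = (2*I)² = 4*I²)
K(x, V) = -127*V/2 - 127*x/2 (K(x, V) = ((-162 + 35)*(x + V))/2 = (-127*(V + x))/2 = (-127*V - 127*x)/2 = -127*V/2 - 127*x/2)
-6569 - 1/(K(-221, -100) + T(-36, 76)) = -6569 - 1/((-127/2*(-100) - 127/2*(-221)) + 4*(-36)²) = -6569 - 1/((6350 + 28067/2) + 4*1296) = -6569 - 1/(40767/2 + 5184) = -6569 - 1/51135/2 = -6569 - 1*2/51135 = -6569 - 2/51135 = -335905817/51135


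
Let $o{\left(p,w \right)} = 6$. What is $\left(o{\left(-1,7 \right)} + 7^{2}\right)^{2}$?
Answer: $3025$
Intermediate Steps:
$\left(o{\left(-1,7 \right)} + 7^{2}\right)^{2} = \left(6 + 7^{2}\right)^{2} = \left(6 + 49\right)^{2} = 55^{2} = 3025$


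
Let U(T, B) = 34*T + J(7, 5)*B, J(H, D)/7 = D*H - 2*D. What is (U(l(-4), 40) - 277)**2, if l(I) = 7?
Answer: 48455521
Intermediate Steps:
J(H, D) = -14*D + 7*D*H (J(H, D) = 7*(D*H - 2*D) = 7*(-2*D + D*H) = -14*D + 7*D*H)
U(T, B) = 34*T + 175*B (U(T, B) = 34*T + (7*5*(-2 + 7))*B = 34*T + (7*5*5)*B = 34*T + 175*B)
(U(l(-4), 40) - 277)**2 = ((34*7 + 175*40) - 277)**2 = ((238 + 7000) - 277)**2 = (7238 - 277)**2 = 6961**2 = 48455521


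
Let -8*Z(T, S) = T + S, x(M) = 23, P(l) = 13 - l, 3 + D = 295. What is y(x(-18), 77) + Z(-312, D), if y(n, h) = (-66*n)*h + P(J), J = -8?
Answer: -233725/2 ≈ -1.1686e+5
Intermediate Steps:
D = 292 (D = -3 + 295 = 292)
y(n, h) = 21 - 66*h*n (y(n, h) = (-66*n)*h + (13 - 1*(-8)) = -66*h*n + (13 + 8) = -66*h*n + 21 = 21 - 66*h*n)
Z(T, S) = -S/8 - T/8 (Z(T, S) = -(T + S)/8 = -(S + T)/8 = -S/8 - T/8)
y(x(-18), 77) + Z(-312, D) = (21 - 66*77*23) + (-⅛*292 - ⅛*(-312)) = (21 - 116886) + (-73/2 + 39) = -116865 + 5/2 = -233725/2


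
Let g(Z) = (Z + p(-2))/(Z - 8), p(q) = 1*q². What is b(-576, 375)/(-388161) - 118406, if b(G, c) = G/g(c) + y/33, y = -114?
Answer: -191609703065140/1618243209 ≈ -1.1841e+5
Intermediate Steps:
p(q) = q²
g(Z) = (4 + Z)/(-8 + Z) (g(Z) = (Z + (-2)²)/(Z - 8) = (Z + 4)/(-8 + Z) = (4 + Z)/(-8 + Z))
b(G, c) = -38/11 + G*(-8 + c)/(4 + c) (b(G, c) = G/(((4 + c)/(-8 + c))) - 114/33 = G*((-8 + c)/(4 + c)) - 114*1/33 = G*(-8 + c)/(4 + c) - 38/11 = -38/11 + G*(-8 + c)/(4 + c))
b(-576, 375)/(-388161) - 118406 = ((-152 - 38*375 + 11*(-576)*(-8 + 375))/(11*(4 + 375)))/(-388161) - 118406 = ((1/11)*(-152 - 14250 + 11*(-576)*367)/379)*(-1/388161) - 118406 = ((1/11)*(1/379)*(-152 - 14250 - 2325312))*(-1/388161) - 118406 = ((1/11)*(1/379)*(-2339714))*(-1/388161) - 118406 = -2339714/4169*(-1/388161) - 118406 = 2339714/1618243209 - 118406 = -191609703065140/1618243209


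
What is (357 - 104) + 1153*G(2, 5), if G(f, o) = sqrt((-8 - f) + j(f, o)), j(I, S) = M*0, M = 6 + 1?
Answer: 253 + 1153*I*sqrt(10) ≈ 253.0 + 3646.1*I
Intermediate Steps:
M = 7
j(I, S) = 0 (j(I, S) = 7*0 = 0)
G(f, o) = sqrt(-8 - f) (G(f, o) = sqrt((-8 - f) + 0) = sqrt(-8 - f))
(357 - 104) + 1153*G(2, 5) = (357 - 104) + 1153*sqrt(-8 - 1*2) = 253 + 1153*sqrt(-8 - 2) = 253 + 1153*sqrt(-10) = 253 + 1153*(I*sqrt(10)) = 253 + 1153*I*sqrt(10)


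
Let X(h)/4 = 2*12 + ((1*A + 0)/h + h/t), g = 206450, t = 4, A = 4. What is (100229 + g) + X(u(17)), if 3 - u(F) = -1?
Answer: 306783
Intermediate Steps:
u(F) = 4 (u(F) = 3 - 1*(-1) = 3 + 1 = 4)
X(h) = 96 + h + 16/h (X(h) = 4*(2*12 + ((1*4 + 0)/h + h/4)) = 4*(24 + ((4 + 0)/h + h*(1/4))) = 4*(24 + (4/h + h/4)) = 4*(24 + 4/h + h/4) = 96 + h + 16/h)
(100229 + g) + X(u(17)) = (100229 + 206450) + (96 + 4 + 16/4) = 306679 + (96 + 4 + 16*(1/4)) = 306679 + (96 + 4 + 4) = 306679 + 104 = 306783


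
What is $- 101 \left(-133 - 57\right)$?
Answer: $19190$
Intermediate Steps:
$- 101 \left(-133 - 57\right) = \left(-101\right) \left(-190\right) = 19190$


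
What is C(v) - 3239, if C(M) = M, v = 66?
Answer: -3173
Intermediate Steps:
C(v) - 3239 = 66 - 3239 = -3173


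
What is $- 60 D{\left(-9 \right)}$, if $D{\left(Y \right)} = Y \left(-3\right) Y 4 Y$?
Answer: $-524880$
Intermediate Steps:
$D{\left(Y \right)} = - 12 Y^{3}$ ($D{\left(Y \right)} = - 3 Y Y 4 Y = - 3 Y^{2} \cdot 4 Y = - 12 Y^{2} Y = - 12 Y^{3}$)
$- 60 D{\left(-9 \right)} = - 60 \left(- 12 \left(-9\right)^{3}\right) = - 60 \left(\left(-12\right) \left(-729\right)\right) = \left(-60\right) 8748 = -524880$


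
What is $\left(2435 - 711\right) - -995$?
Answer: $2719$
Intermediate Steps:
$\left(2435 - 711\right) - -995 = \left(2435 - 711\right) + 995 = 1724 + 995 = 2719$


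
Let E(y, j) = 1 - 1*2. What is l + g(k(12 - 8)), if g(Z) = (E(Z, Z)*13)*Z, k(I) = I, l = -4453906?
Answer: -4453958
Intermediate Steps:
E(y, j) = -1 (E(y, j) = 1 - 2 = -1)
g(Z) = -13*Z (g(Z) = (-1*13)*Z = -13*Z)
l + g(k(12 - 8)) = -4453906 - 13*(12 - 8) = -4453906 - 13*4 = -4453906 - 52 = -4453958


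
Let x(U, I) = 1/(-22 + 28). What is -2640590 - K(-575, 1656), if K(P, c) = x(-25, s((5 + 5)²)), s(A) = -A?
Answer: -15843541/6 ≈ -2.6406e+6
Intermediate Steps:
x(U, I) = ⅙ (x(U, I) = 1/6 = ⅙)
K(P, c) = ⅙
-2640590 - K(-575, 1656) = -2640590 - 1*⅙ = -2640590 - ⅙ = -15843541/6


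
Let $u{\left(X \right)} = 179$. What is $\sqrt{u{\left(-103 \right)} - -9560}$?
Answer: $\sqrt{9739} \approx 98.686$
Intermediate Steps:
$\sqrt{u{\left(-103 \right)} - -9560} = \sqrt{179 - -9560} = \sqrt{179 + 9560} = \sqrt{9739}$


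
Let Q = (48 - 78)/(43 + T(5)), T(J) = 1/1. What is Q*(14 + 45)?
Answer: -885/22 ≈ -40.227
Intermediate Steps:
T(J) = 1
Q = -15/22 (Q = (48 - 78)/(43 + 1) = -30/44 = -30*1/44 = -15/22 ≈ -0.68182)
Q*(14 + 45) = -15*(14 + 45)/22 = -15/22*59 = -885/22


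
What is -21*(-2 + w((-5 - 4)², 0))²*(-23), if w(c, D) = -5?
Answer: 23667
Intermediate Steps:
-21*(-2 + w((-5 - 4)², 0))²*(-23) = -21*(-2 - 5)²*(-23) = -21*(-7)²*(-23) = -21*49*(-23) = -1029*(-23) = 23667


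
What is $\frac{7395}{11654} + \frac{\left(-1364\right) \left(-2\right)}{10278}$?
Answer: $\frac{53898961}{59889906} \approx 0.89997$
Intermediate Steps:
$\frac{7395}{11654} + \frac{\left(-1364\right) \left(-2\right)}{10278} = 7395 \cdot \frac{1}{11654} + 2728 \cdot \frac{1}{10278} = \frac{7395}{11654} + \frac{1364}{5139} = \frac{53898961}{59889906}$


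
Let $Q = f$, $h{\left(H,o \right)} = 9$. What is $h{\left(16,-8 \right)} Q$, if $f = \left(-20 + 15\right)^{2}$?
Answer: $225$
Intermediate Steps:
$f = 25$ ($f = \left(-5\right)^{2} = 25$)
$Q = 25$
$h{\left(16,-8 \right)} Q = 9 \cdot 25 = 225$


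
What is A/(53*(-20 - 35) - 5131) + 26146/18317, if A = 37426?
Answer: -237580663/73689291 ≈ -3.2241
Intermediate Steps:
A/(53*(-20 - 35) - 5131) + 26146/18317 = 37426/(53*(-20 - 35) - 5131) + 26146/18317 = 37426/(53*(-55) - 5131) + 26146*(1/18317) = 37426/(-2915 - 5131) + 26146/18317 = 37426/(-8046) + 26146/18317 = 37426*(-1/8046) + 26146/18317 = -18713/4023 + 26146/18317 = -237580663/73689291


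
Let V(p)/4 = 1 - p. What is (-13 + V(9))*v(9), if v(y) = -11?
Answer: 495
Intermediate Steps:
V(p) = 4 - 4*p (V(p) = 4*(1 - p) = 4 - 4*p)
(-13 + V(9))*v(9) = (-13 + (4 - 4*9))*(-11) = (-13 + (4 - 36))*(-11) = (-13 - 32)*(-11) = -45*(-11) = 495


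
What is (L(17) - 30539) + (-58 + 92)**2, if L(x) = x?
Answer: -29366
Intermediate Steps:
(L(17) - 30539) + (-58 + 92)**2 = (17 - 30539) + (-58 + 92)**2 = -30522 + 34**2 = -30522 + 1156 = -29366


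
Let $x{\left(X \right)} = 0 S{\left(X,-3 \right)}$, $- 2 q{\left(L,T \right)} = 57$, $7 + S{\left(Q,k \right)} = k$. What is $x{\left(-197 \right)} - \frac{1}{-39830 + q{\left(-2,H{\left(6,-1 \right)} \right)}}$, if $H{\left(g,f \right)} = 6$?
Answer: $\frac{2}{79717} \approx 2.5089 \cdot 10^{-5}$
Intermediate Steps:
$S{\left(Q,k \right)} = -7 + k$
$q{\left(L,T \right)} = - \frac{57}{2}$ ($q{\left(L,T \right)} = \left(- \frac{1}{2}\right) 57 = - \frac{57}{2}$)
$x{\left(X \right)} = 0$ ($x{\left(X \right)} = 0 \left(-7 - 3\right) = 0 \left(-10\right) = 0$)
$x{\left(-197 \right)} - \frac{1}{-39830 + q{\left(-2,H{\left(6,-1 \right)} \right)}} = 0 - \frac{1}{-39830 - \frac{57}{2}} = 0 - \frac{1}{- \frac{79717}{2}} = 0 - - \frac{2}{79717} = 0 + \frac{2}{79717} = \frac{2}{79717}$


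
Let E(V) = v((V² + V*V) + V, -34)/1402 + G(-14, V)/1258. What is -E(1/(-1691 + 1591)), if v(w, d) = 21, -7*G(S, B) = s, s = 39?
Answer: -32562/3086503 ≈ -0.010550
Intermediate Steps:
G(S, B) = -39/7 (G(S, B) = -⅐*39 = -39/7)
E(V) = 32562/3086503 (E(V) = 21/1402 - 39/7/1258 = 21*(1/1402) - 39/7*1/1258 = 21/1402 - 39/8806 = 32562/3086503)
-E(1/(-1691 + 1591)) = -1*32562/3086503 = -32562/3086503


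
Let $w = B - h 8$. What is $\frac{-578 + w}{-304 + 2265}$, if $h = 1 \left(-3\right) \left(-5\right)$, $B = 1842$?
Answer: $\frac{1144}{1961} \approx 0.58338$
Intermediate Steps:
$h = 15$ ($h = \left(-3\right) \left(-5\right) = 15$)
$w = 1722$ ($w = 1842 - 15 \cdot 8 = 1842 - 120 = 1722$)
$\frac{-578 + w}{-304 + 2265} = \frac{-578 + 1722}{-304 + 2265} = \frac{1144}{1961}$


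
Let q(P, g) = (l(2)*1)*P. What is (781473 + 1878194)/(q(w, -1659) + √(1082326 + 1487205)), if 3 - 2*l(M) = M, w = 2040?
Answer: -2712860340/1529131 + 2659667*√2569531/1529131 ≈ 1014.0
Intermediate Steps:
l(M) = 3/2 - M/2
q(P, g) = P/2 (q(P, g) = ((3/2 - ½*2)*1)*P = ((3/2 - 1)*1)*P = ((½)*1)*P = P/2)
(781473 + 1878194)/(q(w, -1659) + √(1082326 + 1487205)) = (781473 + 1878194)/((½)*2040 + √(1082326 + 1487205)) = 2659667/(1020 + √2569531)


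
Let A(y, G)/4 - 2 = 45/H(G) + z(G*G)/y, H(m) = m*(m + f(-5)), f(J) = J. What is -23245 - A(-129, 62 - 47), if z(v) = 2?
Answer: -14998919/645 ≈ -23254.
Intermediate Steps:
H(m) = m*(-5 + m) (H(m) = m*(m - 5) = m*(-5 + m))
A(y, G) = 8 + 8/y + 180/(G*(-5 + G)) (A(y, G) = 8 + 4*(45/((G*(-5 + G))) + 2/y) = 8 + 4*(45*(1/(G*(-5 + G))) + 2/y) = 8 + 4*(45/(G*(-5 + G)) + 2/y) = 8 + 4*(2/y + 45/(G*(-5 + G))) = 8 + (8/y + 180/(G*(-5 + G))) = 8 + 8/y + 180/(G*(-5 + G)))
-23245 - A(-129, 62 - 47) = -23245 - (8 + 8/(-129) + 180/((62 - 47)*(-5 + (62 - 47)))) = -23245 - (8 + 8*(-1/129) + 180/(15*(-5 + 15))) = -23245 - (8 - 8/129 + 180*(1/15)/10) = -23245 - (8 - 8/129 + 180*(1/15)*(⅒)) = -23245 - (8 - 8/129 + 6/5) = -23245 - 1*5894/645 = -23245 - 5894/645 = -14998919/645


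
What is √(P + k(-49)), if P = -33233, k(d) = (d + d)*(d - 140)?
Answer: I*√14711 ≈ 121.29*I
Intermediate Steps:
k(d) = 2*d*(-140 + d) (k(d) = (2*d)*(-140 + d) = 2*d*(-140 + d))
√(P + k(-49)) = √(-33233 + 2*(-49)*(-140 - 49)) = √(-33233 + 2*(-49)*(-189)) = √(-33233 + 18522) = √(-14711) = I*√14711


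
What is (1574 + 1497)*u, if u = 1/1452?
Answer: 3071/1452 ≈ 2.1150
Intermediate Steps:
u = 1/1452 ≈ 0.00068871
(1574 + 1497)*u = (1574 + 1497)*(1/1452) = 3071*(1/1452) = 3071/1452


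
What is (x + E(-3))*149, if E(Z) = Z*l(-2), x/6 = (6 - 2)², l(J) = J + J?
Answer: 16092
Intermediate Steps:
l(J) = 2*J
x = 96 (x = 6*(6 - 2)² = 6*4² = 6*16 = 96)
E(Z) = -4*Z (E(Z) = Z*(2*(-2)) = Z*(-4) = -4*Z)
(x + E(-3))*149 = (96 - 4*(-3))*149 = (96 + 12)*149 = 108*149 = 16092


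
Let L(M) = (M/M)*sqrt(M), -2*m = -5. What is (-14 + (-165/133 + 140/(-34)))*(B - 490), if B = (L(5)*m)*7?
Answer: 3063830/323 - 218845*sqrt(5)/646 ≈ 8728.0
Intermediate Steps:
m = 5/2 (m = -1/2*(-5) = 5/2 ≈ 2.5000)
L(M) = sqrt(M) (L(M) = 1*sqrt(M) = sqrt(M))
B = 35*sqrt(5)/2 (B = (sqrt(5)*(5/2))*7 = (5*sqrt(5)/2)*7 = 35*sqrt(5)/2 ≈ 39.131)
(-14 + (-165/133 + 140/(-34)))*(B - 490) = (-14 + (-165/133 + 140/(-34)))*(35*sqrt(5)/2 - 490) = (-14 + (-165*1/133 + 140*(-1/34)))*(-490 + 35*sqrt(5)/2) = (-14 + (-165/133 - 70/17))*(-490 + 35*sqrt(5)/2) = (-14 - 12115/2261)*(-490 + 35*sqrt(5)/2) = -43769*(-490 + 35*sqrt(5)/2)/2261 = 3063830/323 - 218845*sqrt(5)/646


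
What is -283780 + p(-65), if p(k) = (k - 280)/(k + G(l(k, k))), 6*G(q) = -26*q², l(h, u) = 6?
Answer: -62715035/221 ≈ -2.8378e+5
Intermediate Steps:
G(q) = -13*q²/3 (G(q) = (-26*q²)/6 = -13*q²/3)
p(k) = (-280 + k)/(-156 + k) (p(k) = (k - 280)/(k - 13/3*6²) = (-280 + k)/(k - 13/3*36) = (-280 + k)/(k - 156) = (-280 + k)/(-156 + k))
-283780 + p(-65) = -283780 + (-280 - 65)/(-156 - 65) = -283780 - 345/(-221) = -283780 - 1/221*(-345) = -283780 + 345/221 = -62715035/221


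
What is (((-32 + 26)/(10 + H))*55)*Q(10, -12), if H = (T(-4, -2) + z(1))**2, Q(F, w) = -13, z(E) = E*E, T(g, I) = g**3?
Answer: 4290/3979 ≈ 1.0782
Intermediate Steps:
z(E) = E**2
H = 3969 (H = ((-4)**3 + 1**2)**2 = (-64 + 1)**2 = (-63)**2 = 3969)
(((-32 + 26)/(10 + H))*55)*Q(10, -12) = (((-32 + 26)/(10 + 3969))*55)*(-13) = (-6/3979*55)*(-13) = (-6*1/3979*55)*(-13) = -6/3979*55*(-13) = -330/3979*(-13) = 4290/3979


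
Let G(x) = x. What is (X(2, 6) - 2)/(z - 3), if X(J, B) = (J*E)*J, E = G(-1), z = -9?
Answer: ½ ≈ 0.50000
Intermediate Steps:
E = -1
X(J, B) = -J² (X(J, B) = (J*(-1))*J = (-J)*J = -J²)
(X(2, 6) - 2)/(z - 3) = (-1*2² - 2)/(-9 - 3) = (-1*4 - 2)/(-12) = (-4 - 2)*(-1/12) = -6*(-1/12) = ½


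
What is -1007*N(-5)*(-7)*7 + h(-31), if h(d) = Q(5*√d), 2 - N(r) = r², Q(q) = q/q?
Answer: -1134888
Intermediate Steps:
Q(q) = 1
N(r) = 2 - r²
h(d) = 1
-1007*N(-5)*(-7)*7 + h(-31) = -1007*(2 - 1*(-5)²)*(-7)*7 + 1 = -1007*(2 - 1*25)*(-7)*7 + 1 = -1007*(2 - 25)*(-7)*7 + 1 = -1007*(-23*(-7))*7 + 1 = -162127*7 + 1 = -1007*1127 + 1 = -1134889 + 1 = -1134888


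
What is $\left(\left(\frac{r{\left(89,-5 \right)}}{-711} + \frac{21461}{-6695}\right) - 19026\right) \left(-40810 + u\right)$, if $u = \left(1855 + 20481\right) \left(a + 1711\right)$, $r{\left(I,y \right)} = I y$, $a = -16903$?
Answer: $\frac{30739665355107195652}{4760145} \approx 6.4577 \cdot 10^{12}$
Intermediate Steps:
$u = -339328512$ ($u = \left(1855 + 20481\right) \left(-16903 + 1711\right) = 22336 \left(-15192\right) = -339328512$)
$\left(\left(\frac{r{\left(89,-5 \right)}}{-711} + \frac{21461}{-6695}\right) - 19026\right) \left(-40810 + u\right) = \left(\left(\frac{89 \left(-5\right)}{-711} + \frac{21461}{-6695}\right) - 19026\right) \left(-40810 - 339328512\right) = \left(\left(\left(-445\right) \left(- \frac{1}{711}\right) + 21461 \left(- \frac{1}{6695}\right)\right) - 19026\right) \left(-339369322\right) = \left(\left(\frac{445}{711} - \frac{21461}{6695}\right) - 19026\right) \left(-339369322\right) = \left(- \frac{12279496}{4760145} - 19026\right) \left(-339369322\right) = \left(- \frac{90578798266}{4760145}\right) \left(-339369322\right) = \frac{30739665355107195652}{4760145}$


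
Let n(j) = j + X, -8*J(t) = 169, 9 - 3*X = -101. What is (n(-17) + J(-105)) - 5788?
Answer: -138947/24 ≈ -5789.5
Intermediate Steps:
X = 110/3 (X = 3 - 1/3*(-101) = 3 + 101/3 = 110/3 ≈ 36.667)
J(t) = -169/8 (J(t) = -1/8*169 = -169/8)
n(j) = 110/3 + j (n(j) = j + 110/3 = 110/3 + j)
(n(-17) + J(-105)) - 5788 = ((110/3 - 17) - 169/8) - 5788 = (59/3 - 169/8) - 5788 = -35/24 - 5788 = -138947/24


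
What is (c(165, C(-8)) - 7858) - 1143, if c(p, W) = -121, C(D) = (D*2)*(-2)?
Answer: -9122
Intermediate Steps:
C(D) = -4*D (C(D) = (2*D)*(-2) = -4*D)
(c(165, C(-8)) - 7858) - 1143 = (-121 - 7858) - 1143 = -7979 - 1143 = -9122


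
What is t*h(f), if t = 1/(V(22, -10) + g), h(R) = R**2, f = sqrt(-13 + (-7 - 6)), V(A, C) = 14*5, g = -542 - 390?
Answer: 13/431 ≈ 0.030162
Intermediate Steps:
g = -932
V(A, C) = 70
f = I*sqrt(26) (f = sqrt(-13 - 13) = sqrt(-26) = I*sqrt(26) ≈ 5.099*I)
t = -1/862 (t = 1/(70 - 932) = 1/(-862) = -1/862 ≈ -0.0011601)
t*h(f) = -(I*sqrt(26))**2/862 = -1/862*(-26) = 13/431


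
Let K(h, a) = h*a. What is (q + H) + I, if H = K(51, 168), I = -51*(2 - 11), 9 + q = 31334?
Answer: 40352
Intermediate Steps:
q = 31325 (q = -9 + 31334 = 31325)
K(h, a) = a*h
I = 459 (I = -51*(-9) = 459)
H = 8568 (H = 168*51 = 8568)
(q + H) + I = (31325 + 8568) + 459 = 39893 + 459 = 40352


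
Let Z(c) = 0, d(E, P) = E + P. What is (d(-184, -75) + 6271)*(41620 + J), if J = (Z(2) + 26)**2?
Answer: 254283552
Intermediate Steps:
J = 676 (J = (0 + 26)**2 = 26**2 = 676)
(d(-184, -75) + 6271)*(41620 + J) = ((-184 - 75) + 6271)*(41620 + 676) = (-259 + 6271)*42296 = 6012*42296 = 254283552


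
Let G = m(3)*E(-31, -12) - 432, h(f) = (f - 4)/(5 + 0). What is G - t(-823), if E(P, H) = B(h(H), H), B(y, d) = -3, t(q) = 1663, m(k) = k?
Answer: -2104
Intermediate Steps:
h(f) = -4/5 + f/5 (h(f) = (-4 + f)/5 = (-4 + f)*(1/5) = -4/5 + f/5)
E(P, H) = -3
G = -441 (G = 3*(-3) - 432 = -9 - 432 = -441)
G - t(-823) = -441 - 1*1663 = -441 - 1663 = -2104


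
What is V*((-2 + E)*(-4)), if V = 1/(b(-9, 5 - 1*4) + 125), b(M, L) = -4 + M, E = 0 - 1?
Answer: 3/28 ≈ 0.10714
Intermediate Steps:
E = -1
V = 1/112 (V = 1/((-4 - 9) + 125) = 1/(-13 + 125) = 1/112 ≈ 0.0089286)
V*((-2 + E)*(-4)) = ((-2 - 1)*(-4))/112 = (-3*(-4))/112 = (1/112)*12 = 3/28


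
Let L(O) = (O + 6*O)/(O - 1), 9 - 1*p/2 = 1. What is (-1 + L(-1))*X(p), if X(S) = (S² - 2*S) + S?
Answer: 600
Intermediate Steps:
p = 16 (p = 18 - 2*1 = 18 - 2 = 16)
L(O) = 7*O/(-1 + O) (L(O) = (7*O)/(-1 + O) = 7*O/(-1 + O))
X(S) = S² - S
(-1 + L(-1))*X(p) = (-1 + 7*(-1)/(-1 - 1))*(16*(-1 + 16)) = (-1 + 7*(-1)/(-2))*(16*15) = (-1 + 7*(-1)*(-½))*240 = (-1 + 7/2)*240 = (5/2)*240 = 600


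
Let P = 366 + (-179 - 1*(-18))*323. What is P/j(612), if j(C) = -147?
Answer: 51637/147 ≈ 351.27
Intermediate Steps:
P = -51637 (P = 366 + (-179 + 18)*323 = 366 - 161*323 = 366 - 52003 = -51637)
P/j(612) = -51637/(-147) = -51637*(-1/147) = 51637/147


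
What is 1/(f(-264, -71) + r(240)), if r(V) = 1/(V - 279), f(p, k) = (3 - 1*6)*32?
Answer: -39/3745 ≈ -0.010414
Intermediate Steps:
f(p, k) = -96 (f(p, k) = (3 - 6)*32 = -3*32 = -96)
r(V) = 1/(-279 + V)
1/(f(-264, -71) + r(240)) = 1/(-96 + 1/(-279 + 240)) = 1/(-96 + 1/(-39)) = 1/(-96 - 1/39) = 1/(-3745/39) = -39/3745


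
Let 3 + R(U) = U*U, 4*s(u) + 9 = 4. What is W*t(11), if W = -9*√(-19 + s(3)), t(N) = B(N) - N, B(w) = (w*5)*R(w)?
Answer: -524799*I/2 ≈ -2.624e+5*I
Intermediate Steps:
s(u) = -5/4 (s(u) = -9/4 + (¼)*4 = -9/4 + 1 = -5/4)
R(U) = -3 + U² (R(U) = -3 + U*U = -3 + U²)
B(w) = 5*w*(-3 + w²) (B(w) = (w*5)*(-3 + w²) = (5*w)*(-3 + w²) = 5*w*(-3 + w²))
t(N) = -N + 5*N*(-3 + N²) (t(N) = 5*N*(-3 + N²) - N = -N + 5*N*(-3 + N²))
W = -81*I/2 (W = -9*√(-19 - 5/4) = -81*I/2 ≈ -40.5*I)
W*t(11) = (-81*I/2)*(11*(-16 + 5*11²)) = (-81*I/2)*(11*(-16 + 5*121)) = (-81*I/2)*(11*(-16 + 605)) = (-81*I/2)*(11*589) = -81*I/2*6479 = -524799*I/2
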